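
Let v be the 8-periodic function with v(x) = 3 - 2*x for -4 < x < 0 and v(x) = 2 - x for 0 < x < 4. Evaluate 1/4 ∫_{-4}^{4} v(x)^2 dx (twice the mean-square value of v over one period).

1/4 ∫_{-4}^{4} v(x)^2 dx = 1/4 · (668/3) = 167/3.

167/3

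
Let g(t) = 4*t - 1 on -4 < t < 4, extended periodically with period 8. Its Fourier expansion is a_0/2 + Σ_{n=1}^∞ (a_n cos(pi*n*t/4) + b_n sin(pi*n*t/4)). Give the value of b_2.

b_2 = 1/4 ∫_{-4}^{4} g(t) sin(pi*t/2) dt.
Integrating by parts (boundary term plus one more integral), an antiderivative of (4*t - 1) sin(pi*t/2) is -8*t*cos(pi*t/2)/pi + 16*sin(pi*t/2)/pi**2 + 2*cos(pi*t/2)/pi; evaluating from -4 to 4: ∫_{-4}^{4} (4*t - 1) sin(pi*t/2) dt = (-30/pi) - (34/pi) = -64/pi.
Hence b_2 = (1/4)·(-64/pi) = -16/pi.

-16/pi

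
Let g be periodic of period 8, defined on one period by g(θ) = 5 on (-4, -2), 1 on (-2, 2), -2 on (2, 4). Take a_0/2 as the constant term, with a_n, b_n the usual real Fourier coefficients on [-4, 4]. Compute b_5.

b_5 = 1/4 ∫_{-4}^{4} g(θ) sin(5*pi*θ/4) dθ.
Split the integral at the breakpoints.
Directly, an antiderivative of (5) sin(5*pi*θ/4) is -4*cos(5*pi*θ/4)/pi; evaluating from -4 to -2: ∫_{-4}^{-2} (5) sin(5*pi*θ/4) dθ = (0) - (4/pi) = -4/pi.
Directly, an antiderivative of (1) sin(5*pi*θ/4) is -4*cos(5*pi*θ/4)/(5*pi); evaluating from -2 to 2: ∫_{-2}^{2} (1) sin(5*pi*θ/4) dθ = (0) - (0) = 0.
Directly, an antiderivative of (-2) sin(5*pi*θ/4) is 8*cos(5*pi*θ/4)/(5*pi); evaluating from 2 to 4: ∫_{2}^{4} (-2) sin(5*pi*θ/4) dθ = (-8/(5*pi)) - (0) = -8/(5*pi).
Summing the pieces and multiplying by (1/4) gives b_5 = -7/(5*pi).

-7/(5*pi)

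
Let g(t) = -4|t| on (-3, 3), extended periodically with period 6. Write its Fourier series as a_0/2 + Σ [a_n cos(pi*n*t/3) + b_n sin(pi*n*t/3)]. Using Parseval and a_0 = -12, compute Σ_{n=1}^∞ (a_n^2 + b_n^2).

24

Parseval: a_0^2/2 + Σ_{n≥1} (a_n^2+b_n^2) = 1/3 ∫_{-3}^{3} g(t)^2 dt = 96.
Subtract a_0^2/2 = 72: Σ (a_n^2+b_n^2) = 24.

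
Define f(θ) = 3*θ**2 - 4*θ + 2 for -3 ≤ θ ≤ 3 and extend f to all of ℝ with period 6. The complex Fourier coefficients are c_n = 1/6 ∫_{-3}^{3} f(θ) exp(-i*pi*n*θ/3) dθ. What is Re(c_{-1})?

-54/pi**2

Since f is real-valued, Re(c_{-1}) = 1/6 ∫_{-3}^{3} f(θ) cos(-pi*θ/3) dθ = a_{1}/2.
Integrating by parts twice (tabular method), an antiderivative of (3*θ**2 - 4*θ + 2) cos(-pi*θ/3) is 9*θ**2*sin(pi*θ/3)/pi - 12*θ*sin(pi*θ/3)/pi + 54*θ*cos(pi*θ/3)/pi**2 - 162*sin(pi*θ/3)/pi**3 + 6*sin(pi*θ/3)/pi - 36*cos(pi*θ/3)/pi**2; evaluating from -3 to 3: ∫_{-3}^{3} (3*θ**2 - 4*θ + 2) cos(-pi*θ/3) dθ = (-126/pi**2) - (198/pi**2) = -324/pi**2.
Hence Re(c_{-1}) = (1/6)·(-324/pi**2) = -54/pi**2.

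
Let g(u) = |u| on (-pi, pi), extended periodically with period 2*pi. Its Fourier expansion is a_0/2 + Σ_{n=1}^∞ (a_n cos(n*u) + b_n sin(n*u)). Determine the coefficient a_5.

a_5 = 1/pi ∫_{-pi}^{pi} g(u) cos(5*u) du.
g is even and cos(5*u) is even, so the integrand is even and a_5 = 2/pi ∫_0^{pi} g(u) cos(5*u) du.
Integrating by parts (boundary term plus one more integral), an antiderivative of (u) cos(5*u) is u*sin(5*u)/5 + cos(5*u)/25; evaluating from 0 to pi: ∫_{0}^{pi} (u) cos(5*u) du = (-1/25) - (1/25) = -2/25.
Hence a_5 = (2/pi)·(-2/25) = -4/(25*pi).

-4/(25*pi)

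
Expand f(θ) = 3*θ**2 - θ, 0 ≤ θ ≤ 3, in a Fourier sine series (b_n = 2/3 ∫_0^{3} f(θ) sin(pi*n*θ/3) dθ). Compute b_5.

24*(-9 + 50*pi**2)/(125*pi**3)

b_5 = 2/3 ∫_0^{3} (3*θ**2 - θ) sin(5*pi*θ/3) dθ.
Integrating by parts twice (tabular method), an antiderivative of (3*θ**2 - θ) sin(5*pi*θ/3) is -9*θ**2*cos(5*pi*θ/3)/(5*pi) + 54*θ*sin(5*pi*θ/3)/(25*pi**2) + 3*θ*cos(5*pi*θ/3)/(5*pi) - 9*sin(5*pi*θ/3)/(25*pi**2) + 162*cos(5*pi*θ/3)/(125*pi**3); evaluating from 0 to 3: ∫_{0}^{3} (3*θ**2 - θ) sin(5*pi*θ/3) dθ = (18*(-9 + 100*pi**2)/(125*pi**3)) - (162/(125*pi**3)) = 36*(-9 + 50*pi**2)/(125*pi**3).
Hence b_5 = (2/3)·(36*(-9 + 50*pi**2)/(125*pi**3)) = 24*(-9 + 50*pi**2)/(125*pi**3).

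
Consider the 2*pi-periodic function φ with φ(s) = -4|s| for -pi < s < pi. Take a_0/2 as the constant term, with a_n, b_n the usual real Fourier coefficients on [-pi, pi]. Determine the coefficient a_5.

a_5 = 1/pi ∫_{-pi}^{pi} φ(s) cos(5*s) ds.
φ is even and cos(5*s) is even, so the integrand is even and a_5 = 2/pi ∫_0^{pi} φ(s) cos(5*s) ds.
Integrating by parts (boundary term plus one more integral), an antiderivative of (-4*s) cos(5*s) is -4*s*sin(5*s)/5 - 4*cos(5*s)/25; evaluating from 0 to pi: ∫_{0}^{pi} (-4*s) cos(5*s) ds = (4/25) - (-4/25) = 8/25.
Hence a_5 = (2/pi)·(8/25) = 16/(25*pi).

16/(25*pi)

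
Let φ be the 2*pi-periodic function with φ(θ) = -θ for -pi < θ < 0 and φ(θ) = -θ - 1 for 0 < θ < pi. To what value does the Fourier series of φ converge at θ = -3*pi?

-1/2

θ = -3*pi differs from θ = -pi by -1 full period(s), and the series is 2*pi-periodic.
At θ = -pi the one-sided limits are φ(-pi^-) = -pi - 1 and φ(-pi^+) = pi.
By Dirichlet's theorem the series converges to their average, [(-pi - 1) + (pi)]/2 = -1/2.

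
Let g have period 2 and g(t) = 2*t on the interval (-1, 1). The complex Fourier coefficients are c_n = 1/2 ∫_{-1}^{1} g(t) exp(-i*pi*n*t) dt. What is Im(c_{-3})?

2/(3*pi)

Since g is real-valued, Im(c_{-3}) = -1/2 ∫_{-1}^{1} g(t) sin(-3*pi*t) dt = b_{3}/2.
g is odd and sin(-3*pi*t) is odd, so the integrand is even: ∫_{-1}^{1} g(t) sin(-3*pi*t) dt = 2∫_0^{1} g(t) sin(-3*pi*t) dt.
Integrating by parts (boundary term plus one more integral), an antiderivative of (2*t) sin(-3*pi*t) is 2*t*cos(3*pi*t)/(3*pi) - 2*sin(3*pi*t)/(9*pi**2); evaluating from 0 to 1: ∫_{0}^{1} (2*t) sin(-3*pi*t) dt = (-2/(3*pi)) - (0) = -2/(3*pi).
So ∫_{-1}^{1} g(t) sin(-3*pi*t) dt = -4/(3*pi).
Hence Im(c_{-3}) = (-1/2)·(-4/(3*pi)) = 2/(3*pi).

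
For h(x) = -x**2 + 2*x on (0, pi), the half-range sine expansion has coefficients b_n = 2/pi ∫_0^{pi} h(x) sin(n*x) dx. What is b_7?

b_7 = 2/pi ∫_0^{pi} (-x**2 + 2*x) sin(7*x) dx.
Integrating by parts twice (tabular method), an antiderivative of (-x**2 + 2*x) sin(7*x) is x**2*cos(7*x)/7 - 2*x*sin(7*x)/49 - 2*x*cos(7*x)/7 + 2*sin(7*x)/49 - 2*cos(7*x)/343; evaluating from 0 to pi: ∫_{0}^{pi} (-x**2 + 2*x) sin(7*x) dx = (-pi**2/7 + 2/343 + 2*pi/7) - (-2/343) = -pi**2/7 + 4/343 + 2*pi/7.
Hence b_7 = (2/pi)·(-pi**2/7 + 4/343 + 2*pi/7) = 2*(-49*pi**2 + 4 + 98*pi)/(343*pi).

2*(-49*pi**2 + 4 + 98*pi)/(343*pi)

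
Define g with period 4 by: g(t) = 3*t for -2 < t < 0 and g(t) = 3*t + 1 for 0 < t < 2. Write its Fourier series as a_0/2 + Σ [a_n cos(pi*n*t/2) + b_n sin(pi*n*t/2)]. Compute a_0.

a_0 = 1/2 ∫_{-2}^{2} g(t) dt = 1/2 · (2) = 1.

1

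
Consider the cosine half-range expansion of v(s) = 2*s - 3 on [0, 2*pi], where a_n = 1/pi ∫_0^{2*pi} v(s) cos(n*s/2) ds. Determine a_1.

a_1 = 1/pi ∫_0^{2*pi} (2*s - 3) cos(s/2) ds.
Integrating by parts (boundary term plus one more integral), an antiderivative of (2*s - 3) cos(s/2) is 4*s*sin(s/2) - 6*sin(s/2) + 8*cos(s/2); evaluating from 0 to 2*pi: ∫_{0}^{2*pi} (2*s - 3) cos(s/2) ds = (-8) - (8) = -16.
Hence a_1 = (1/pi)·(-16) = -16/pi.

-16/pi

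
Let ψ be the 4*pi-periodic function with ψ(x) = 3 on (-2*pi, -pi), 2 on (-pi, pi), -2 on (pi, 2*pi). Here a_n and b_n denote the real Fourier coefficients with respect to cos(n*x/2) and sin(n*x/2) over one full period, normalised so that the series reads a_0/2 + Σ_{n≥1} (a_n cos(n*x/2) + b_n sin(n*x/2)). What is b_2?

b_2 = (1/(2*pi)) ∫_{-2*pi}^{2*pi} ψ(x) sin(x) dx.
Split the integral at the breakpoints.
Directly, an antiderivative of (3) sin(x) is -3*cos(x); evaluating from -2*pi to -pi: ∫_{-2*pi}^{-pi} (3) sin(x) dx = (3) - (-3) = 6.
Directly, an antiderivative of (2) sin(x) is -2*cos(x); evaluating from -pi to pi: ∫_{-pi}^{pi} (2) sin(x) dx = (2) - (2) = 0.
Directly, an antiderivative of (-2) sin(x) is 2*cos(x); evaluating from pi to 2*pi: ∫_{pi}^{2*pi} (-2) sin(x) dx = (2) - (-2) = 4.
Summing the pieces and multiplying by (1/(2*pi)) gives b_2 = 5/pi.

5/pi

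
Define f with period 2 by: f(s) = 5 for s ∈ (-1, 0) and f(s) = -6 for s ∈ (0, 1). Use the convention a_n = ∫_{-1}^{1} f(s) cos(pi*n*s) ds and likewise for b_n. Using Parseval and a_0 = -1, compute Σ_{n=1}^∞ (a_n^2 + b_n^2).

Parseval: a_0^2/2 + Σ_{n≥1} (a_n^2+b_n^2) = ∫_{-1}^{1} f(s)^2 ds = 61.
Subtract a_0^2/2 = 1/2: Σ (a_n^2+b_n^2) = 121/2.

121/2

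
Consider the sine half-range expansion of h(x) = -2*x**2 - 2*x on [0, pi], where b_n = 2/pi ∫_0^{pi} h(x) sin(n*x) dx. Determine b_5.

b_5 = 2/pi ∫_0^{pi} (-2*x**2 - 2*x) sin(5*x) dx.
Integrating by parts twice (tabular method), an antiderivative of (-2*x**2 - 2*x) sin(5*x) is 2*x**2*cos(5*x)/5 - 4*x*sin(5*x)/25 + 2*x*cos(5*x)/5 - 2*sin(5*x)/25 - 4*cos(5*x)/125; evaluating from 0 to pi: ∫_{0}^{pi} (-2*x**2 - 2*x) sin(5*x) dx = (-2*pi**2/5 - 2*pi/5 + 4/125) - (-4/125) = -2*pi**2/5 - 2*pi/5 + 8/125.
Hence b_5 = (2/pi)·(-2*pi**2/5 - 2*pi/5 + 8/125) = 4*(-25*pi**2 - 25*pi + 4)/(125*pi).

4*(-25*pi**2 - 25*pi + 4)/(125*pi)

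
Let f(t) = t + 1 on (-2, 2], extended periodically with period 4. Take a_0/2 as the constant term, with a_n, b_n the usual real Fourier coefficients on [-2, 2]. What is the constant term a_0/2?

a_0 = 1/2 ∫_{-2}^{2} f(t) dt = 1/2 · (4) = 2.
So the constant term a_0/2 = 1.

1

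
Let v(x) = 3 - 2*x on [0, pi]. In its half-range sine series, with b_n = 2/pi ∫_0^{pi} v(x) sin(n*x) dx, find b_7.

4*(3 - pi)/(7*pi)

b_7 = 2/pi ∫_0^{pi} (3 - 2*x) sin(7*x) dx.
Integrating by parts (boundary term plus one more integral), an antiderivative of (3 - 2*x) sin(7*x) is 2*x*cos(7*x)/7 - 2*sin(7*x)/49 - 3*cos(7*x)/7; evaluating from 0 to pi: ∫_{0}^{pi} (3 - 2*x) sin(7*x) dx = (3/7 - 2*pi/7) - (-3/7) = 6/7 - 2*pi/7.
Hence b_7 = (2/pi)·(6/7 - 2*pi/7) = 4*(3 - pi)/(7*pi).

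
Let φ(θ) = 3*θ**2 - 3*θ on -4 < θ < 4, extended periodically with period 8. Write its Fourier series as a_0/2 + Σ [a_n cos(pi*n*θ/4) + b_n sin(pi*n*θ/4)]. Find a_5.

-192/(25*pi**2)

a_5 = 1/4 ∫_{-4}^{4} φ(θ) cos(5*pi*θ/4) dθ.
Integrating by parts twice (tabular method), an antiderivative of (3*θ**2 - 3*θ) cos(5*pi*θ/4) is 12*θ**2*sin(5*pi*θ/4)/(5*pi) - 12*θ*sin(5*pi*θ/4)/(5*pi) + 96*θ*cos(5*pi*θ/4)/(25*pi**2) - 384*sin(5*pi*θ/4)/(125*pi**3) - 48*cos(5*pi*θ/4)/(25*pi**2); evaluating from -4 to 4: ∫_{-4}^{4} (3*θ**2 - 3*θ) cos(5*pi*θ/4) dθ = (-336/(25*pi**2)) - (432/(25*pi**2)) = -768/(25*pi**2).
Hence a_5 = (1/4)·(-768/(25*pi**2)) = -192/(25*pi**2).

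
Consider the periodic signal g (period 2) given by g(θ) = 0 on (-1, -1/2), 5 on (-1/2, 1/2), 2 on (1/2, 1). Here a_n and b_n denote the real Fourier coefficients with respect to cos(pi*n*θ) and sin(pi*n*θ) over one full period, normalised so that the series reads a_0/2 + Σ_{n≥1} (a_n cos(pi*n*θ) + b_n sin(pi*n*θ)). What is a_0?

6

a_0 = ∫_{-1}^{1} g(θ) dθ = 6.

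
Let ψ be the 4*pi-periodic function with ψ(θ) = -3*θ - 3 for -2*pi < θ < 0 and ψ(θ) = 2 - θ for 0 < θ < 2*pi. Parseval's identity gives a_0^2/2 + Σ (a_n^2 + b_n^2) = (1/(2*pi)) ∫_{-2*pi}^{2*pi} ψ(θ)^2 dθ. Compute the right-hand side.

(1/(2*pi)) ∫_{-2*pi}^{2*pi} ψ(θ)^2 dθ = (1/(2*pi)) · (2*pi*(-66*pi + 39 + 40*pi**2)/3) = -22*pi + 13 + 40*pi**2/3.

-22*pi + 13 + 40*pi**2/3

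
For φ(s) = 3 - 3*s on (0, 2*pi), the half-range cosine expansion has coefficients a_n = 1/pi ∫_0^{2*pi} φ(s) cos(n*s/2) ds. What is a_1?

24/pi

a_1 = 1/pi ∫_0^{2*pi} (3 - 3*s) cos(s/2) ds.
Integrating by parts (boundary term plus one more integral), an antiderivative of (3 - 3*s) cos(s/2) is -6*s*sin(s/2) + 6*sin(s/2) - 12*cos(s/2); evaluating from 0 to 2*pi: ∫_{0}^{2*pi} (3 - 3*s) cos(s/2) ds = (12) - (-12) = 24.
Hence a_1 = (1/pi)·(24) = 24/pi.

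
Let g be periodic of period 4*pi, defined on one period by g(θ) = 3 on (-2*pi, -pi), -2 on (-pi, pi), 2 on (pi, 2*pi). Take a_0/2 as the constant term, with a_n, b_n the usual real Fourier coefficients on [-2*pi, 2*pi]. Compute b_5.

-1/(5*pi)

b_5 = (1/(2*pi)) ∫_{-2*pi}^{2*pi} g(θ) sin(5*θ/2) dθ.
Split the integral at the breakpoints.
Directly, an antiderivative of (3) sin(5*θ/2) is -6*cos(5*θ/2)/5; evaluating from -2*pi to -pi: ∫_{-2*pi}^{-pi} (3) sin(5*θ/2) dθ = (0) - (6/5) = -6/5.
Directly, an antiderivative of (-2) sin(5*θ/2) is 4*cos(5*θ/2)/5; evaluating from -pi to pi: ∫_{-pi}^{pi} (-2) sin(5*θ/2) dθ = (0) - (0) = 0.
Directly, an antiderivative of (2) sin(5*θ/2) is -4*cos(5*θ/2)/5; evaluating from pi to 2*pi: ∫_{pi}^{2*pi} (2) sin(5*θ/2) dθ = (4/5) - (0) = 4/5.
Summing the pieces and multiplying by (1/(2*pi)) gives b_5 = -1/(5*pi).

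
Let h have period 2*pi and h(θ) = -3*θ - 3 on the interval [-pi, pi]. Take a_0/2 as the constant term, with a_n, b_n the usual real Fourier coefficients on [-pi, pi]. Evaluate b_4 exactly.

3/2

b_4 = 1/pi ∫_{-pi}^{pi} h(θ) sin(4*θ) dθ.
Integrating by parts (boundary term plus one more integral), an antiderivative of (-3*θ - 3) sin(4*θ) is 3*θ*cos(4*θ)/4 - 3*sin(4*θ)/16 + 3*cos(4*θ)/4; evaluating from -pi to pi: ∫_{-pi}^{pi} (-3*θ - 3) sin(4*θ) dθ = (3/4 + 3*pi/4) - (3/4 - 3*pi/4) = 3*pi/2.
Hence b_4 = (1/pi)·(3*pi/2) = 3/2.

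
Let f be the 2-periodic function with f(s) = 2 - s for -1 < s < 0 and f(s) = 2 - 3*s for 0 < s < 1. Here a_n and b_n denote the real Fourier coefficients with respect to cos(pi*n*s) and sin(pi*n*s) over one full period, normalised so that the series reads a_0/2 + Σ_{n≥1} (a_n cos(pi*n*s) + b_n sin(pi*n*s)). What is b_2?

2/pi

b_2 = ∫_{-1}^{1} f(s) sin(2*pi*s) ds.
Split the integral at the breakpoints.
Integrating by parts (boundary term plus one more integral), an antiderivative of (2 - s) sin(2*pi*s) is s*cos(2*pi*s)/(2*pi) - sin(2*pi*s)/(4*pi**2) - cos(2*pi*s)/pi; evaluating from -1 to 0: ∫_{-1}^{0} (2 - s) sin(2*pi*s) ds = (-1/pi) - (-3/(2*pi)) = 1/(2*pi).
Integrating by parts (boundary term plus one more integral), an antiderivative of (2 - 3*s) sin(2*pi*s) is 3*s*cos(2*pi*s)/(2*pi) - 3*sin(2*pi*s)/(4*pi**2) - cos(2*pi*s)/pi; evaluating from 0 to 1: ∫_{0}^{1} (2 - 3*s) sin(2*pi*s) ds = (1/(2*pi)) - (-1/pi) = 3/(2*pi).
Summing the pieces gives b_2 = 2/pi.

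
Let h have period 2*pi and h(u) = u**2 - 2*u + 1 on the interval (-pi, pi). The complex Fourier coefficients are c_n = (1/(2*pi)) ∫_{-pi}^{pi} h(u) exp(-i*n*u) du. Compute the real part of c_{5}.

Since h is real-valued, Re(c_{5}) = (1/(2*pi)) ∫_{-pi}^{pi} h(u) cos(5*u) du = a_{5}/2.
Integrating by parts twice (tabular method), an antiderivative of (u**2 - 2*u + 1) cos(5*u) is u**2*sin(5*u)/5 - 2*u*sin(5*u)/5 + 2*u*cos(5*u)/25 + 23*sin(5*u)/125 - 2*cos(5*u)/25; evaluating from -pi to pi: ∫_{-pi}^{pi} (u**2 - 2*u + 1) cos(5*u) du = (2/25 - 2*pi/25) - (2/25 + 2*pi/25) = -4*pi/25.
Hence Re(c_{5}) = (1/(2*pi))·(-4*pi/25) = -2/25.

-2/25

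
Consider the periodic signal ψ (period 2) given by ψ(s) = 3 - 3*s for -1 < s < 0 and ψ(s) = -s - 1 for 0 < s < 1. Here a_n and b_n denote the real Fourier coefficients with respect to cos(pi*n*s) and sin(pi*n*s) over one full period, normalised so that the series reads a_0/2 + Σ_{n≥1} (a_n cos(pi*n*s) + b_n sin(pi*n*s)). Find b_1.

-12/pi

b_1 = ∫_{-1}^{1} ψ(s) sin(pi*s) ds.
Split the integral at the breakpoints.
Integrating by parts (boundary term plus one more integral), an antiderivative of (3 - 3*s) sin(pi*s) is 3*s*cos(pi*s)/pi - 3*sin(pi*s)/pi**2 - 3*cos(pi*s)/pi; evaluating from -1 to 0: ∫_{-1}^{0} (3 - 3*s) sin(pi*s) ds = (-3/pi) - (6/pi) = -9/pi.
Integrating by parts (boundary term plus one more integral), an antiderivative of (-s - 1) sin(pi*s) is s*cos(pi*s)/pi - sin(pi*s)/pi**2 + cos(pi*s)/pi; evaluating from 0 to 1: ∫_{0}^{1} (-s - 1) sin(pi*s) ds = (-2/pi) - (1/pi) = -3/pi.
Summing the pieces gives b_1 = -12/pi.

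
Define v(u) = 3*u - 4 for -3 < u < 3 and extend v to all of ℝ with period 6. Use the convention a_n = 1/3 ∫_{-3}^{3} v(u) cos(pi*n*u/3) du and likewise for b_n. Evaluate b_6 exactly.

b_6 = 1/3 ∫_{-3}^{3} v(u) sin(2*pi*u) du.
Integrating by parts (boundary term plus one more integral), an antiderivative of (3*u - 4) sin(2*pi*u) is -3*u*cos(2*pi*u)/(2*pi) + 3*sin(2*pi*u)/(4*pi**2) + 2*cos(2*pi*u)/pi; evaluating from -3 to 3: ∫_{-3}^{3} (3*u - 4) sin(2*pi*u) du = (-5/(2*pi)) - (13/(2*pi)) = -9/pi.
Hence b_6 = (1/3)·(-9/pi) = -3/pi.

-3/pi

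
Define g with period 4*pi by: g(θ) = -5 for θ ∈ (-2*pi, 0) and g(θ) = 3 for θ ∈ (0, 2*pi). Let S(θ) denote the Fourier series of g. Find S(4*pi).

-1

θ = 4*pi differs from θ = 0 by 1 full period(s), and the series is 4*pi-periodic.
At θ = 0 the one-sided limits are g(0^-) = -5 and g(0^+) = 3.
By Dirichlet's theorem the series converges to their average, [(-5) + (3)]/2 = -1.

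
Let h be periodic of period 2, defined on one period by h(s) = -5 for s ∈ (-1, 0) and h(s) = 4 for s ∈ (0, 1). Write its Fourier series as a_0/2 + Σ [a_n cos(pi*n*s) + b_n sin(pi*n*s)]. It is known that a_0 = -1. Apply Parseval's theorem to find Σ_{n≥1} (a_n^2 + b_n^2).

81/2

Parseval: a_0^2/2 + Σ_{n≥1} (a_n^2+b_n^2) = ∫_{-1}^{1} h(s)^2 ds = 41.
Subtract a_0^2/2 = 1/2: Σ (a_n^2+b_n^2) = 81/2.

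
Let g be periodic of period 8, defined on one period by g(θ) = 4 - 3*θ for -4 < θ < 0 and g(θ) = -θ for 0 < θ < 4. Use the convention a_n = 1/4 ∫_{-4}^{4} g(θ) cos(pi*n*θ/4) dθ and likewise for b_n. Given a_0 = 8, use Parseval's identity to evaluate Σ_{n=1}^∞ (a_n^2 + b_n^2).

256/3

Parseval: a_0^2/2 + Σ_{n≥1} (a_n^2+b_n^2) = 1/4 ∫_{-4}^{4} g(θ)^2 dθ = 352/3.
Subtract a_0^2/2 = 32: Σ (a_n^2+b_n^2) = 256/3.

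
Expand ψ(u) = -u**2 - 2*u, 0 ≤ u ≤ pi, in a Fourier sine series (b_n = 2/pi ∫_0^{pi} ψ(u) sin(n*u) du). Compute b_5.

b_5 = 2/pi ∫_0^{pi} (-u**2 - 2*u) sin(5*u) du.
Integrating by parts twice (tabular method), an antiderivative of (-u**2 - 2*u) sin(5*u) is u**2*cos(5*u)/5 - 2*u*sin(5*u)/25 + 2*u*cos(5*u)/5 - 2*sin(5*u)/25 - 2*cos(5*u)/125; evaluating from 0 to pi: ∫_{0}^{pi} (-u**2 - 2*u) sin(5*u) du = (-pi**2/5 - 2*pi/5 + 2/125) - (-2/125) = -pi**2/5 - 2*pi/5 + 4/125.
Hence b_5 = (2/pi)·(-pi**2/5 - 2*pi/5 + 4/125) = 2*(-25*pi**2 - 50*pi + 4)/(125*pi).

2*(-25*pi**2 - 50*pi + 4)/(125*pi)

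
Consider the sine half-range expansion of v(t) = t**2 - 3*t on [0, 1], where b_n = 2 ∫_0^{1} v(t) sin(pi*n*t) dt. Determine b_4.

b_4 = 2 ∫_0^{1} (t**2 - 3*t) sin(4*pi*t) dt.
Integrating by parts twice (tabular method), an antiderivative of (t**2 - 3*t) sin(4*pi*t) is -t**2*cos(4*pi*t)/(4*pi) + t*sin(4*pi*t)/(8*pi**2) + 3*t*cos(4*pi*t)/(4*pi) - 3*sin(4*pi*t)/(16*pi**2) + cos(4*pi*t)/(32*pi**3); evaluating from 0 to 1: ∫_{0}^{1} (t**2 - 3*t) sin(4*pi*t) dt = ((1 + 16*pi**2)/(32*pi**3)) - (1/(32*pi**3)) = 1/(2*pi).
Hence b_4 = 2·(1/(2*pi)) = 1/pi.

1/pi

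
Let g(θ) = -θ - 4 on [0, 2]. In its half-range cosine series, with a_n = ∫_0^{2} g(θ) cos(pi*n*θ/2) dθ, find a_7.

a_7 = ∫_0^{2} (-θ - 4) cos(7*pi*θ/2) dθ.
Integrating by parts (boundary term plus one more integral), an antiderivative of (-θ - 4) cos(7*pi*θ/2) is -2*θ*sin(7*pi*θ/2)/(7*pi) - 8*sin(7*pi*θ/2)/(7*pi) - 4*cos(7*pi*θ/2)/(49*pi**2); evaluating from 0 to 2: ∫_{0}^{2} (-θ - 4) cos(7*pi*θ/2) dθ = (4/(49*pi**2)) - (-4/(49*pi**2)) = 8/(49*pi**2).
Hence a_7 = 8/(49*pi**2).

8/(49*pi**2)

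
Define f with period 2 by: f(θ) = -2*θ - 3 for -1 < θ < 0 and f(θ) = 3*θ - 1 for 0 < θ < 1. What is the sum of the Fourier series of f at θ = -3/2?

θ = -3/2 differs from θ = 1/2 by -1 full period(s), and the series is 2-periodic.
f is continuous at θ = 1/2 with value 1/2, so the series converges to 1/2 there.

1/2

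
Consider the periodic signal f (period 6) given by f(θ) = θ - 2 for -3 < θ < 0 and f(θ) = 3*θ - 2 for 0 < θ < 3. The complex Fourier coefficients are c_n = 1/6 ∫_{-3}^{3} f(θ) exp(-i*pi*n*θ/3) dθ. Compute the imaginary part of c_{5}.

Since f is real-valued, Im(c_{5}) = -1/6 ∫_{-3}^{3} f(θ) sin(5*pi*θ/3) dθ = -b_{5}/2.
Split the integral at the breakpoints.
Integrating by parts (boundary term plus one more integral), an antiderivative of (θ - 2) sin(5*pi*θ/3) is -3*θ*cos(5*pi*θ/3)/(5*pi) + 9*sin(5*pi*θ/3)/(25*pi**2) + 6*cos(5*pi*θ/3)/(5*pi); evaluating from -3 to 0: ∫_{-3}^{0} (θ - 2) sin(5*pi*θ/3) dθ = (6/(5*pi)) - (-3/pi) = 21/(5*pi).
Integrating by parts (boundary term plus one more integral), an antiderivative of (3*θ - 2) sin(5*pi*θ/3) is -9*θ*cos(5*pi*θ/3)/(5*pi) + 27*sin(5*pi*θ/3)/(25*pi**2) + 6*cos(5*pi*θ/3)/(5*pi); evaluating from 0 to 3: ∫_{0}^{3} (3*θ - 2) sin(5*pi*θ/3) dθ = (21/(5*pi)) - (6/(5*pi)) = 3/pi.
So ∫_{-3}^{3} f(θ) sin(5*pi*θ/3) dθ = 36/(5*pi).
Hence Im(c_{5}) = (-1/6)·(36/(5*pi)) = -6/(5*pi).

-6/(5*pi)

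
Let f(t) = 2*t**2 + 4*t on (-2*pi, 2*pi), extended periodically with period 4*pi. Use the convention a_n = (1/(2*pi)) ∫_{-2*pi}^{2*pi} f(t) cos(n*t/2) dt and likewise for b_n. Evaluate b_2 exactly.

b_2 = (1/(2*pi)) ∫_{-2*pi}^{2*pi} f(t) sin(t) dt.
Integrating by parts twice (tabular method), an antiderivative of (2*t**2 + 4*t) sin(t) is -2*t**2*cos(t) + 4*t*sin(t) - 4*t*cos(t) + 4*sin(t) + 4*cos(t); evaluating from -2*pi to 2*pi: ∫_{-2*pi}^{2*pi} (2*t**2 + 4*t) sin(t) dt = (-8*pi**2 - 8*pi + 4) - (-8*pi**2 + 4 + 8*pi) = -16*pi.
Hence b_2 = (1/(2*pi))·(-16*pi) = -8.

-8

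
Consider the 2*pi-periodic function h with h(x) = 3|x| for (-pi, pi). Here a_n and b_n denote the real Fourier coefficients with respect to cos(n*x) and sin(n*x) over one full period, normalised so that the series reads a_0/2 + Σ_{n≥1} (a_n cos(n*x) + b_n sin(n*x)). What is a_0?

a_0 = 1/pi ∫_{-pi}^{pi} h(x) dx = 1/pi · (3*pi**2) = 3*pi.

3*pi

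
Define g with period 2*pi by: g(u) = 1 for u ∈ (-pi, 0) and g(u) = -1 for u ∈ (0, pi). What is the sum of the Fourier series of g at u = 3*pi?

0

u = 3*pi differs from u = pi by 1 full period(s), and the series is 2*pi-periodic.
At u = pi the one-sided limits are g(pi^-) = -1 and g(pi^+) = 1.
By Dirichlet's theorem the series converges to their average, [(-1) + (1)]/2 = 0.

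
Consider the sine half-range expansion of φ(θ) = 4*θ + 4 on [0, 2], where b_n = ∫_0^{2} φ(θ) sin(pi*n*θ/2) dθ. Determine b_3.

b_3 = ∫_0^{2} (4*θ + 4) sin(3*pi*θ/2) dθ.
Integrating by parts (boundary term plus one more integral), an antiderivative of (4*θ + 4) sin(3*pi*θ/2) is -8*θ*cos(3*pi*θ/2)/(3*pi) + 16*sin(3*pi*θ/2)/(9*pi**2) - 8*cos(3*pi*θ/2)/(3*pi); evaluating from 0 to 2: ∫_{0}^{2} (4*θ + 4) sin(3*pi*θ/2) dθ = (8/pi) - (-8/(3*pi)) = 32/(3*pi).
Hence b_3 = 32/(3*pi).

32/(3*pi)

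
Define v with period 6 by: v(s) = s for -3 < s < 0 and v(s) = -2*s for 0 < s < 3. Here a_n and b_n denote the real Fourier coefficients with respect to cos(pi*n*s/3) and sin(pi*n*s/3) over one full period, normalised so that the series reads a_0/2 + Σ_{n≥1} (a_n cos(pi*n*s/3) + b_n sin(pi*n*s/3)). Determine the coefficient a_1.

18/pi**2

a_1 = 1/3 ∫_{-3}^{3} v(s) cos(pi*s/3) ds.
Split the integral at the breakpoints.
Integrating by parts (boundary term plus one more integral), an antiderivative of (s) cos(pi*s/3) is 3*s*sin(pi*s/3)/pi + 9*cos(pi*s/3)/pi**2; evaluating from -3 to 0: ∫_{-3}^{0} (s) cos(pi*s/3) ds = (9/pi**2) - (-9/pi**2) = 18/pi**2.
Integrating by parts (boundary term plus one more integral), an antiderivative of (-2*s) cos(pi*s/3) is -6*s*sin(pi*s/3)/pi - 18*cos(pi*s/3)/pi**2; evaluating from 0 to 3: ∫_{0}^{3} (-2*s) cos(pi*s/3) ds = (18/pi**2) - (-18/pi**2) = 36/pi**2.
Summing the pieces and multiplying by (1/3) gives a_1 = 18/pi**2.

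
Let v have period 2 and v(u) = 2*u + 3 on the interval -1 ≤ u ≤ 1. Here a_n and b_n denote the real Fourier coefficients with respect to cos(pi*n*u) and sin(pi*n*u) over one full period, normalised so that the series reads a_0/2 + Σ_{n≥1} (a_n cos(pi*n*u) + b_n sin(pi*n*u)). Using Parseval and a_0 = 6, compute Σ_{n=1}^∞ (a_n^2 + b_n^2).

Parseval: a_0^2/2 + Σ_{n≥1} (a_n^2+b_n^2) = ∫_{-1}^{1} v(u)^2 du = 62/3.
Subtract a_0^2/2 = 18: Σ (a_n^2+b_n^2) = 8/3.

8/3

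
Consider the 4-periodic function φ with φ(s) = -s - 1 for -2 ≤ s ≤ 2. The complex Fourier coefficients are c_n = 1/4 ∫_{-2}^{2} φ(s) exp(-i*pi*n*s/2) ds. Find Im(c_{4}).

-1/(2*pi)

Since φ is real-valued, Im(c_{4}) = -1/4 ∫_{-2}^{2} φ(s) sin(2*pi*s) ds = -b_{4}/2.
Integrating by parts (boundary term plus one more integral), an antiderivative of (-s - 1) sin(2*pi*s) is s*cos(2*pi*s)/(2*pi) - sin(2*pi*s)/(4*pi**2) + cos(2*pi*s)/(2*pi); evaluating from -2 to 2: ∫_{-2}^{2} (-s - 1) sin(2*pi*s) ds = (3/(2*pi)) - (-1/(2*pi)) = 2/pi.
Hence Im(c_{4}) = (-1/4)·(2/pi) = -1/(2*pi).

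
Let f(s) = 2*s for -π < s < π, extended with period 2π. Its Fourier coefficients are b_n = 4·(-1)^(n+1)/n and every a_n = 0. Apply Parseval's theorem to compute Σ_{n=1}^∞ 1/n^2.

Parseval: Σ b_n^2 = (1/π) ∫_{-π}^{π} f(s)^2 ds = 8*pi**2/3.
Σ b_n^2 = Σ 16/n^2, so Σ 1/n^2 = (8*pi**2/3)/16 = pi**2/6.

pi**2/6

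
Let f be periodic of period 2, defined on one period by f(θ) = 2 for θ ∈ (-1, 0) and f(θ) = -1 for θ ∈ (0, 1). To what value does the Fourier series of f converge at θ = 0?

At θ = 0 the one-sided limits are f(0^-) = 2 and f(0^+) = -1.
By Dirichlet's theorem the series converges to their average, [(2) + (-1)]/2 = 1/2.

1/2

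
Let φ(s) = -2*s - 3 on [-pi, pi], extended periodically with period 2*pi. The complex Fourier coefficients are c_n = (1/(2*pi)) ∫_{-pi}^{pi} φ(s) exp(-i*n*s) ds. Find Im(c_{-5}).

-2/5

Since φ is real-valued, Im(c_{-5}) = -(1/(2*pi)) ∫_{-pi}^{pi} φ(s) sin(-5*s) ds = b_{5}/2.
Integrating by parts (boundary term plus one more integral), an antiderivative of (-2*s - 3) sin(-5*s) is -2*s*cos(5*s)/5 + 2*sin(5*s)/25 - 3*cos(5*s)/5; evaluating from -pi to pi: ∫_{-pi}^{pi} (-2*s - 3) sin(-5*s) ds = (3/5 + 2*pi/5) - (3/5 - 2*pi/5) = 4*pi/5.
Hence Im(c_{-5}) = (-1/(2*pi))·(4*pi/5) = -2/5.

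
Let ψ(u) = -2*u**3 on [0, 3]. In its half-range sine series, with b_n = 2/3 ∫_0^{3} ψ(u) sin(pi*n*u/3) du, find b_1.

-108/pi + 648/pi**3

b_1 = 2/3 ∫_0^{3} (-2*u**3) sin(pi*u/3) du.
Integrating by parts three times (tabular method), an antiderivative of (-2*u**3) sin(pi*u/3) is 6*u**3*cos(pi*u/3)/pi - 54*u**2*sin(pi*u/3)/pi**2 - 324*u*cos(pi*u/3)/pi**3 + 972*sin(pi*u/3)/pi**4; evaluating from 0 to 3: ∫_{0}^{3} (-2*u**3) sin(pi*u/3) du = (-162/pi + 972/pi**3) - (0) = -162/pi + 972/pi**3.
Hence b_1 = (2/3)·(-162/pi + 972/pi**3) = -108/pi + 648/pi**3.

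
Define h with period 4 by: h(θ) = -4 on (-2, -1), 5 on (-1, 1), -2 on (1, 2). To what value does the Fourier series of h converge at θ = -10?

-3

θ = -10 differs from θ = -2 by -2 full period(s), and the series is 4-periodic.
At θ = -2 the one-sided limits are h(-2^-) = -2 and h(-2^+) = -4.
By Dirichlet's theorem the series converges to their average, [(-2) + (-4)]/2 = -3.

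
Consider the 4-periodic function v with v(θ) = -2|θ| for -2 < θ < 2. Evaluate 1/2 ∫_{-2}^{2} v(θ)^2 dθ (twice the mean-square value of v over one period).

32/3

1/2 ∫_{-2}^{2} v(θ)^2 dθ = 1/2 · (64/3) = 32/3.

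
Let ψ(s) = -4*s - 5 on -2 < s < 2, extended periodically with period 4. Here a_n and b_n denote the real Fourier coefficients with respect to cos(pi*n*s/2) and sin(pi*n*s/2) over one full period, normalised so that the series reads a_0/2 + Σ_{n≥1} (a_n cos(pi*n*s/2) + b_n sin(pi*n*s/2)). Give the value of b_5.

b_5 = 1/2 ∫_{-2}^{2} ψ(s) sin(5*pi*s/2) ds.
Integrating by parts (boundary term plus one more integral), an antiderivative of (-4*s - 5) sin(5*pi*s/2) is 8*s*cos(5*pi*s/2)/(5*pi) - 16*sin(5*pi*s/2)/(25*pi**2) + 2*cos(5*pi*s/2)/pi; evaluating from -2 to 2: ∫_{-2}^{2} (-4*s - 5) sin(5*pi*s/2) ds = (-26/(5*pi)) - (6/(5*pi)) = -32/(5*pi).
Hence b_5 = (1/2)·(-32/(5*pi)) = -16/(5*pi).

-16/(5*pi)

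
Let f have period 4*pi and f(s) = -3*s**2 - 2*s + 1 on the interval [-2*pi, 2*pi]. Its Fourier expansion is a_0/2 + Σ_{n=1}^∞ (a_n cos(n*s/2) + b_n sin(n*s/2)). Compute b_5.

-8/5

b_5 = (1/(2*pi)) ∫_{-2*pi}^{2*pi} f(s) sin(5*s/2) ds.
Integrating by parts twice (tabular method), an antiderivative of (-3*s**2 - 2*s + 1) sin(5*s/2) is 6*s**2*cos(5*s/2)/5 - 24*s*sin(5*s/2)/25 + 4*s*cos(5*s/2)/5 - 8*sin(5*s/2)/25 - 98*cos(5*s/2)/125; evaluating from -2*pi to 2*pi: ∫_{-2*pi}^{2*pi} (-3*s**2 - 2*s + 1) sin(5*s/2) ds = (-24*pi**2/5 - 8*pi/5 + 98/125) - (-24*pi**2/5 + 98/125 + 8*pi/5) = -16*pi/5.
Hence b_5 = (1/(2*pi))·(-16*pi/5) = -8/5.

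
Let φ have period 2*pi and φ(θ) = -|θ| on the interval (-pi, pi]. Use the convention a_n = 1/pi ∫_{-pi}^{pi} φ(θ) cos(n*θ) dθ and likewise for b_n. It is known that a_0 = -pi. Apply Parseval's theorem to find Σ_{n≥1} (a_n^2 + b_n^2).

pi**2/6

Parseval: a_0^2/2 + Σ_{n≥1} (a_n^2+b_n^2) = 1/pi ∫_{-pi}^{pi} φ(θ)^2 dθ = 2*pi**2/3.
Subtract a_0^2/2 = pi**2/2: Σ (a_n^2+b_n^2) = pi**2/6.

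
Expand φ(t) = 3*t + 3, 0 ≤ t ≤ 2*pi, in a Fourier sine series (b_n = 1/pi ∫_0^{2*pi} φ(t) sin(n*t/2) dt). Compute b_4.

b_4 = 1/pi ∫_0^{2*pi} (3*t + 3) sin(2*t) dt.
Integrating by parts (boundary term plus one more integral), an antiderivative of (3*t + 3) sin(2*t) is -3*t*cos(2*t)/2 + 3*sin(2*t)/4 - 3*cos(2*t)/2; evaluating from 0 to 2*pi: ∫_{0}^{2*pi} (3*t + 3) sin(2*t) dt = (-3*pi - 3/2) - (-3/2) = -3*pi.
Hence b_4 = (1/pi)·(-3*pi) = -3.

-3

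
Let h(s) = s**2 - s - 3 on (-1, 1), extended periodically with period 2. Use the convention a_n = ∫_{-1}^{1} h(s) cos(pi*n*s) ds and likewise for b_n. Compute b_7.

-2/(7*pi)

b_7 = ∫_{-1}^{1} h(s) sin(7*pi*s) ds.
Integrating by parts twice (tabular method), an antiderivative of (s**2 - s - 3) sin(7*pi*s) is -s**2*cos(7*pi*s)/(7*pi) + 2*s*sin(7*pi*s)/(49*pi**2) + s*cos(7*pi*s)/(7*pi) - sin(7*pi*s)/(49*pi**2) + 2*cos(7*pi*s)/(343*pi**3) + 3*cos(7*pi*s)/(7*pi); evaluating from -1 to 1: ∫_{-1}^{1} (s**2 - s - 3) sin(7*pi*s) ds = ((-147*pi**2 - 2)/(343*pi**3)) - ((-49*pi**2 - 2)/(343*pi**3)) = -2/(7*pi).
Hence b_7 = -2/(7*pi).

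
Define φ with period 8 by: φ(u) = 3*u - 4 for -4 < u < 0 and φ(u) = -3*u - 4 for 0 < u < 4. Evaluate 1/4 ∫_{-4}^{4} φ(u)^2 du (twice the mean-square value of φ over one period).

1/4 ∫_{-4}^{4} φ(u)^2 du = 1/4 · (896) = 224.

224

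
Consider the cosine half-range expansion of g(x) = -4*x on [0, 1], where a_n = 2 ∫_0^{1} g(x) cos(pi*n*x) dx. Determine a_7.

16/(49*pi**2)

a_7 = 2 ∫_0^{1} (-4*x) cos(7*pi*x) dx.
Integrating by parts (boundary term plus one more integral), an antiderivative of (-4*x) cos(7*pi*x) is -4*x*sin(7*pi*x)/(7*pi) - 4*cos(7*pi*x)/(49*pi**2); evaluating from 0 to 1: ∫_{0}^{1} (-4*x) cos(7*pi*x) dx = (4/(49*pi**2)) - (-4/(49*pi**2)) = 8/(49*pi**2).
Hence a_7 = 2·(8/(49*pi**2)) = 16/(49*pi**2).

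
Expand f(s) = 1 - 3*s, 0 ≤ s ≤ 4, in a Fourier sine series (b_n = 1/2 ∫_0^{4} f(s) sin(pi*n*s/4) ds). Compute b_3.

-20/(3*pi)

b_3 = 1/2 ∫_0^{4} (1 - 3*s) sin(3*pi*s/4) ds.
Integrating by parts (boundary term plus one more integral), an antiderivative of (1 - 3*s) sin(3*pi*s/4) is 4*s*cos(3*pi*s/4)/pi - 16*sin(3*pi*s/4)/(3*pi**2) - 4*cos(3*pi*s/4)/(3*pi); evaluating from 0 to 4: ∫_{0}^{4} (1 - 3*s) sin(3*pi*s/4) ds = (-44/(3*pi)) - (-4/(3*pi)) = -40/(3*pi).
Hence b_3 = (1/2)·(-40/(3*pi)) = -20/(3*pi).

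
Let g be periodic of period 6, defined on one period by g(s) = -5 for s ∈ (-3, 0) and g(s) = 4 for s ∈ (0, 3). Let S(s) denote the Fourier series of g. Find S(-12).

s = -12 differs from s = 0 by -2 full period(s), and the series is 6-periodic.
At s = 0 the one-sided limits are g(0^-) = -5 and g(0^+) = 4.
By Dirichlet's theorem the series converges to their average, [(-5) + (4)]/2 = -1/2.

-1/2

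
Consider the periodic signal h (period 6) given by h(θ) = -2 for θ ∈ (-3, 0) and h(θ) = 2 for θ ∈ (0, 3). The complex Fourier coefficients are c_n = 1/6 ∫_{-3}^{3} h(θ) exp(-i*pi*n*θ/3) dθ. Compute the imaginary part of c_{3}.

Since h is real-valued, Im(c_{3}) = -1/6 ∫_{-3}^{3} h(θ) sin(pi*θ) dθ = -b_{3}/2.
h is odd and sin(pi*θ) is odd, so the integrand is even: ∫_{-3}^{3} h(θ) sin(pi*θ) dθ = 2∫_0^{3} h(θ) sin(pi*θ) dθ.
Directly, an antiderivative of (2) sin(pi*θ) is -2*cos(pi*θ)/pi; evaluating from 0 to 3: ∫_{0}^{3} (2) sin(pi*θ) dθ = (2/pi) - (-2/pi) = 4/pi.
So ∫_{-3}^{3} h(θ) sin(pi*θ) dθ = 8/pi.
Hence Im(c_{3}) = (-1/6)·(8/pi) = -4/(3*pi).

-4/(3*pi)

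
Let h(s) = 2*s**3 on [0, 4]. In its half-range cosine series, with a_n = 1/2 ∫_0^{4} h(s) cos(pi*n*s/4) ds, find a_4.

a_4 = 1/2 ∫_0^{4} (2*s**3) cos(pi*s) ds.
Integrating by parts three times (tabular method), an antiderivative of (2*s**3) cos(pi*s) is 2*s**3*sin(pi*s)/pi + 6*s**2*cos(pi*s)/pi**2 - 12*s*sin(pi*s)/pi**3 - 12*cos(pi*s)/pi**4; evaluating from 0 to 4: ∫_{0}^{4} (2*s**3) cos(pi*s) ds = (12*(-1 + 8*pi**2)/pi**4) - (-12/pi**4) = 96/pi**2.
Hence a_4 = (1/2)·(96/pi**2) = 48/pi**2.

48/pi**2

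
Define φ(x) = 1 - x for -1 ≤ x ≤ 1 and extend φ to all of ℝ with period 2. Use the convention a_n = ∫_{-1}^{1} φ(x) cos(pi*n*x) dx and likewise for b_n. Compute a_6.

a_6 = ∫_{-1}^{1} φ(x) cos(6*pi*x) dx.
Integrating by parts (boundary term plus one more integral), an antiderivative of (1 - x) cos(6*pi*x) is -x*sin(6*pi*x)/(6*pi) + sin(6*pi*x)/(6*pi) - cos(6*pi*x)/(36*pi**2); evaluating from -1 to 1: ∫_{-1}^{1} (1 - x) cos(6*pi*x) dx = (-1/(36*pi**2)) - (-1/(36*pi**2)) = 0.
Hence a_6 = 0.

0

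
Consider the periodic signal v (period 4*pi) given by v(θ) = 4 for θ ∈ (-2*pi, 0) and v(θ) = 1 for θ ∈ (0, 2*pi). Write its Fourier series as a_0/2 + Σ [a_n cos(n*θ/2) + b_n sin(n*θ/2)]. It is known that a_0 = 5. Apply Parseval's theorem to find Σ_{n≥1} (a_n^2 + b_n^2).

Parseval: a_0^2/2 + Σ_{n≥1} (a_n^2+b_n^2) = (1/(2*pi)) ∫_{-2*pi}^{2*pi} v(θ)^2 dθ = 17.
Subtract a_0^2/2 = 25/2: Σ (a_n^2+b_n^2) = 9/2.

9/2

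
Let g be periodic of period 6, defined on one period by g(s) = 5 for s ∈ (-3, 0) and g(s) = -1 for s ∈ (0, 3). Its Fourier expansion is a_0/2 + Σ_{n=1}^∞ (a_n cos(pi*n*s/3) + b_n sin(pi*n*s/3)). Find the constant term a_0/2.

a_0 = 1/3 ∫_{-3}^{3} g(s) ds = 1/3 · (12) = 4.
So the constant term a_0/2 = 2.

2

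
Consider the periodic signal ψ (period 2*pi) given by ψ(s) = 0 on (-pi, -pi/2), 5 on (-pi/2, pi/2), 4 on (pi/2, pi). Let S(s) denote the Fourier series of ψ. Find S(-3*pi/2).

s = -3*pi/2 differs from s = pi/2 by -1 full period(s), and the series is 2*pi-periodic.
At s = pi/2 the one-sided limits are ψ(pi/2^-) = 5 and ψ(pi/2^+) = 4.
By Dirichlet's theorem the series converges to their average, [(5) + (4)]/2 = 9/2.

9/2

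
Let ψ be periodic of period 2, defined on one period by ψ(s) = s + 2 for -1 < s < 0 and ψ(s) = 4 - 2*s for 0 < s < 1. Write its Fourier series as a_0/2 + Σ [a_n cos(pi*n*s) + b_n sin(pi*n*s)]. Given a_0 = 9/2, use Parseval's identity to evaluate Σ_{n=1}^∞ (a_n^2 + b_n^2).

Parseval: a_0^2/2 + Σ_{n≥1} (a_n^2+b_n^2) = ∫_{-1}^{1} ψ(s)^2 ds = 35/3.
Subtract a_0^2/2 = 81/8: Σ (a_n^2+b_n^2) = 37/24.

37/24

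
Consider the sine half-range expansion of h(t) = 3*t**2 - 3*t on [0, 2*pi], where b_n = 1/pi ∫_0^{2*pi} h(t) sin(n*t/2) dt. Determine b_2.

6 - 12*pi

b_2 = 1/pi ∫_0^{2*pi} (3*t**2 - 3*t) sin(t) dt.
Integrating by parts twice (tabular method), an antiderivative of (3*t**2 - 3*t) sin(t) is -3*t**2*cos(t) + 6*t*sin(t) + 3*t*cos(t) - 3*sin(t) + 6*cos(t); evaluating from 0 to 2*pi: ∫_{0}^{2*pi} (3*t**2 - 3*t) sin(t) dt = (-12*pi**2 + 6 + 6*pi) - (6) = 6*pi*(1 - 2*pi).
Hence b_2 = (1/pi)·(6*pi*(1 - 2*pi)) = 6 - 12*pi.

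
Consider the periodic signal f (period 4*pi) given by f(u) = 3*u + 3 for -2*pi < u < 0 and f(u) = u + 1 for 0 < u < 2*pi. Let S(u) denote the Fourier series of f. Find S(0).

2

At u = 0 the one-sided limits are f(0^-) = 3 and f(0^+) = 1.
By Dirichlet's theorem the series converges to their average, [(3) + (1)]/2 = 2.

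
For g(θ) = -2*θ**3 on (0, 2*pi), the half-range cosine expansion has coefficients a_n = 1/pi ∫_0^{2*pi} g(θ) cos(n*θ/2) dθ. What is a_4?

-6*pi

a_4 = 1/pi ∫_0^{2*pi} (-2*θ**3) cos(2*θ) dθ.
Integrating by parts three times (tabular method), an antiderivative of (-2*θ**3) cos(2*θ) is -θ**3*sin(2*θ) - 3*θ**2*cos(2*θ)/2 + 3*θ*sin(2*θ)/2 + 3*cos(2*θ)/4; evaluating from 0 to 2*pi: ∫_{0}^{2*pi} (-2*θ**3) cos(2*θ) dθ = (3/4 - 6*pi**2) - (3/4) = -6*pi**2.
Hence a_4 = (1/pi)·(-6*pi**2) = -6*pi.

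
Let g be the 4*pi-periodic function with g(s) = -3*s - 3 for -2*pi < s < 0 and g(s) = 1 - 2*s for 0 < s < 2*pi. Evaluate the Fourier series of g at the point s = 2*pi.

At s = 2*pi the one-sided limits are g(2*pi^-) = 1 - 4*pi and g(2*pi^+) = -3 + 6*pi.
By Dirichlet's theorem the series converges to their average, [(1 - 4*pi) + (-3 + 6*pi)]/2 = -1 + pi.

-1 + pi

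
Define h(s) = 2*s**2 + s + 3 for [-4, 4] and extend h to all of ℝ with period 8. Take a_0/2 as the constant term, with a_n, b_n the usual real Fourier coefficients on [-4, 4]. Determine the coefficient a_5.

-128/(25*pi**2)

a_5 = 1/4 ∫_{-4}^{4} h(s) cos(5*pi*s/4) ds.
Integrating by parts twice (tabular method), an antiderivative of (2*s**2 + s + 3) cos(5*pi*s/4) is 8*s**2*sin(5*pi*s/4)/(5*pi) + 4*s*sin(5*pi*s/4)/(5*pi) + 64*s*cos(5*pi*s/4)/(25*pi**2) - 256*sin(5*pi*s/4)/(125*pi**3) + 12*sin(5*pi*s/4)/(5*pi) + 16*cos(5*pi*s/4)/(25*pi**2); evaluating from -4 to 4: ∫_{-4}^{4} (2*s**2 + s + 3) cos(5*pi*s/4) ds = (-272/(25*pi**2)) - (48/(5*pi**2)) = -512/(25*pi**2).
Hence a_5 = (1/4)·(-512/(25*pi**2)) = -128/(25*pi**2).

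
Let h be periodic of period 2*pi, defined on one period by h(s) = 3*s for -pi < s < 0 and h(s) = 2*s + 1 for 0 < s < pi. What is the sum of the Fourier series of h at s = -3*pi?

s = -3*pi differs from s = pi by -2 full period(s), and the series is 2*pi-periodic.
At s = pi the one-sided limits are h(pi^-) = 1 + 2*pi and h(pi^+) = -3*pi.
By Dirichlet's theorem the series converges to their average, [(1 + 2*pi) + (-3*pi)]/2 = 1/2 - pi/2.

1/2 - pi/2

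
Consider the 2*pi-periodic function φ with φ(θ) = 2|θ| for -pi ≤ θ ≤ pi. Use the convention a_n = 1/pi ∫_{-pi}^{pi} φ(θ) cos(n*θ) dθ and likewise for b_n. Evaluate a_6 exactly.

a_6 = 1/pi ∫_{-pi}^{pi} φ(θ) cos(6*θ) dθ.
φ is even and cos(6*θ) is even, so the integrand is even and a_6 = 2/pi ∫_0^{pi} φ(θ) cos(6*θ) dθ.
Integrating by parts (boundary term plus one more integral), an antiderivative of (2*θ) cos(6*θ) is θ*sin(6*θ)/3 + cos(6*θ)/18; evaluating from 0 to pi: ∫_{0}^{pi} (2*θ) cos(6*θ) dθ = (1/18) - (1/18) = 0.
Hence a_6 = (2/pi)·(0) = 0.

0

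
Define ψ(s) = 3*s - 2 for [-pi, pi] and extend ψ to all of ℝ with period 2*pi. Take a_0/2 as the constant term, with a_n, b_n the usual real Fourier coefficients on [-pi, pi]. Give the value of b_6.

-1

b_6 = 1/pi ∫_{-pi}^{pi} ψ(s) sin(6*s) ds.
Integrating by parts (boundary term plus one more integral), an antiderivative of (3*s - 2) sin(6*s) is -s*cos(6*s)/2 + sin(6*s)/12 + cos(6*s)/3; evaluating from -pi to pi: ∫_{-pi}^{pi} (3*s - 2) sin(6*s) ds = (1/3 - pi/2) - (1/3 + pi/2) = -pi.
Hence b_6 = (1/pi)·(-pi) = -1.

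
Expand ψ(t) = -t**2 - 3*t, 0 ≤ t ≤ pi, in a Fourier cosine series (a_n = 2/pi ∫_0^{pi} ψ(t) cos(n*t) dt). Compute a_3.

4*(3 + pi)/(9*pi)

a_3 = 2/pi ∫_0^{pi} (-t**2 - 3*t) cos(3*t) dt.
Integrating by parts twice (tabular method), an antiderivative of (-t**2 - 3*t) cos(3*t) is -t**2*sin(3*t)/3 - t*sin(3*t) - 2*t*cos(3*t)/9 + 2*sin(3*t)/27 - cos(3*t)/3; evaluating from 0 to pi: ∫_{0}^{pi} (-t**2 - 3*t) cos(3*t) dt = (1/3 + 2*pi/9) - (-1/3) = 2/3 + 2*pi/9.
Hence a_3 = (2/pi)·(2/3 + 2*pi/9) = 4*(3 + pi)/(9*pi).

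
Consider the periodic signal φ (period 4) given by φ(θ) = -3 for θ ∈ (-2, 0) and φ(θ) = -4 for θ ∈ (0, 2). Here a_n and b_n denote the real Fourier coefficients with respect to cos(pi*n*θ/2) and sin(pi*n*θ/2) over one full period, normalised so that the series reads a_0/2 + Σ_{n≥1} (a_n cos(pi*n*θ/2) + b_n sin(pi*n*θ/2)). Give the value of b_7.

-2/(7*pi)

b_7 = 1/2 ∫_{-2}^{2} φ(θ) sin(7*pi*θ/2) dθ.
Split the integral at the breakpoints.
Directly, an antiderivative of (-3) sin(7*pi*θ/2) is 6*cos(7*pi*θ/2)/(7*pi); evaluating from -2 to 0: ∫_{-2}^{0} (-3) sin(7*pi*θ/2) dθ = (6/(7*pi)) - (-6/(7*pi)) = 12/(7*pi).
Directly, an antiderivative of (-4) sin(7*pi*θ/2) is 8*cos(7*pi*θ/2)/(7*pi); evaluating from 0 to 2: ∫_{0}^{2} (-4) sin(7*pi*θ/2) dθ = (-8/(7*pi)) - (8/(7*pi)) = -16/(7*pi).
Summing the pieces and multiplying by (1/2) gives b_7 = -2/(7*pi).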